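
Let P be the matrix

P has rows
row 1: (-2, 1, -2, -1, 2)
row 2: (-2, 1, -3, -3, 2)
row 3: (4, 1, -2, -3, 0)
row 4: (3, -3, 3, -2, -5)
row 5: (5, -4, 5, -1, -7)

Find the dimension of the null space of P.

2

Row reduce to echelon form.
R2 ← R2 − R1: [0, 0, -1, -2, 0]
R3 ← R3 + (2)·R1: [0, 3, -6, -5, 4]
R4 ← R4 + (3/2)·R1: [0, -3/2, 0, -7/2, -2]
R5 ← R5 + (5/2)·R1: [0, -3/2, 0, -7/2, -2]
Swap R2 ↔ R3
R4 ← R4 + (1/2)·R2: [0, 0, -3, -6, 0]
R5 ← R5 + (1/2)·R2: [0, 0, -3, -6, 0]
R4 ← R4 − (3)·R3: [0, 0, 0, 0, 0]
R5 ← R5 − (3)·R3: [0, 0, 0, 0, 0]
3 nonzero rows, so rank(P) = 3.
P has 5 columns; by rank–nullity, nullity = 5 − 3 = 2.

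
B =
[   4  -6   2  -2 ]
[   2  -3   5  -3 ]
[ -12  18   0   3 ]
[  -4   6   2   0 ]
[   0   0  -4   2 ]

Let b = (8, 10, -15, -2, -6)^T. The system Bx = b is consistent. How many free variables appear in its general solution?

2

Row reduce the augmented matrix [B | b].
R2 ← R2 − (1/2)·R1: [0, 0, 4, -2, 6]
R3 ← R3 + (3)·R1: [0, 0, 6, -3, 9]
R4 ← R4 + R1: [0, 0, 4, -2, 6]
R3 ← R3 − (3/2)·R2: [0, 0, 0, 0, 0]
R4 ← R4 − R2: [0, 0, 0, 0, 0]
R5 ← R5 + R2: [0, 0, 0, 0, 0]
The echelon form has 2 nonzero rows, and every pivot lies in the first 4 columns, so rank(B) = rank([B|b]) = 2.
The system is consistent.
Free variables = (unknowns) − (rank) = 4 − 2 = 2.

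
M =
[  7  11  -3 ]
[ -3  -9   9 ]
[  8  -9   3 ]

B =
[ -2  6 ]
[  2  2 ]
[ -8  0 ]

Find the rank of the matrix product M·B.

First compute MB:
[[ 32,  64],
 [-84, -36],
 [-58,  30]]
Now row reduce the product.
R2 ← R2 + (21/8)·R1: [0, 132]
R3 ← R3 + (29/16)·R1: [0, 146]
R3 ← R3 − (73/66)·R2: [0, 0]
2 nonzero rows, so rank(MB) = 2.

2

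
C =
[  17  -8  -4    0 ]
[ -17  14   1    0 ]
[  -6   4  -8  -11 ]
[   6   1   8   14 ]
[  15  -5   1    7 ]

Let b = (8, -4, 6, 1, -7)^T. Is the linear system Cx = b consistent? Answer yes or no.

Row reduce the augmented matrix [C | b].
R2 ← R2 + R1: [0, 6, -3, 0, 4]
R3 ← R3 + (6/17)·R1: [0, 20/17, -160/17, -11, 150/17]
R4 ← R4 − (6/17)·R1: [0, 65/17, 160/17, 14, -31/17]
R5 ← R5 − (15/17)·R1: [0, 35/17, 77/17, 7, -239/17]
R3 ← R3 − (10/51)·R2: [0, 0, -150/17, -11, 410/51]
R4 ← R4 − (65/102)·R2: [0, 0, 385/34, 14, -223/51]
R5 ← R5 − (35/102)·R2: [0, 0, 189/34, 7, -787/51]
R4 ← R4 + (77/60)·R3: [0, 0, 0, -7/60, 107/18]
R5 ← R5 + (63/100)·R3: [0, 0, 0, 7/100, -311/30]
R5 ← R5 + (3/5)·R4: [0, 0, 0, 0, -34/5]
The echelon form has 5 nonzero rows; the last pivot sits in the augmented column, so rank(C) = 4 but rank([C|b]) = 5.
Since the ranks differ, the system is inconsistent.

no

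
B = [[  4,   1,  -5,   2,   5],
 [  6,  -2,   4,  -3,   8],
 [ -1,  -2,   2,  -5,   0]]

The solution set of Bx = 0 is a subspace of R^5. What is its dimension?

2

Row reduce to echelon form.
R2 ← R2 − (3/2)·R1: [0, -7/2, 23/2, -6, 1/2]
R3 ← R3 + (1/4)·R1: [0, -7/4, 3/4, -9/2, 5/4]
R3 ← R3 − (1/2)·R2: [0, 0, -5, -3/2, 1]
3 nonzero rows, so rank(B) = 3.
B has 5 columns; by rank–nullity, nullity = 5 − 3 = 2.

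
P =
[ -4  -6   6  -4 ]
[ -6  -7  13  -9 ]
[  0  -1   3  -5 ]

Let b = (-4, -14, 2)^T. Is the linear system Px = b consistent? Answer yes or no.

yes

Row reduce the augmented matrix [P | b].
R2 ← R2 − (3/2)·R1: [0, 2, 4, -3, -8]
R3 ← R3 + (1/2)·R2: [0, 0, 5, -13/2, -2]
The echelon form has 3 nonzero rows, and every pivot lies in the first 4 columns, so rank(P) = rank([P|b]) = 3.
The system is consistent.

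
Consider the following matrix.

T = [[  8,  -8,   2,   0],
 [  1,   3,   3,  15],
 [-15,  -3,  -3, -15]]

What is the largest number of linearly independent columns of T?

3

Row reduce to echelon form.
R2 ← R2 − (1/8)·R1: [0, 4, 11/4, 15]
R3 ← R3 + (15/8)·R1: [0, -18, 3/4, -15]
R3 ← R3 + (9/2)·R2: [0, 0, 105/8, 105/2]
Echelon form has 3 nonzero rows, so rank(T) = 3.
The rank gives the maximum number of linearly independent columns: 3.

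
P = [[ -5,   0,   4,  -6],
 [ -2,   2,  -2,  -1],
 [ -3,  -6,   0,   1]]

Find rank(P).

Row reduce to echelon form.
R2 ← R2 − (2/5)·R1: [0, 2, -18/5, 7/5]
R3 ← R3 − (3/5)·R1: [0, -6, -12/5, 23/5]
R3 ← R3 + (3)·R2: [0, 0, -66/5, 44/5]
Echelon form has 3 nonzero rows, so rank(P) = 3.

3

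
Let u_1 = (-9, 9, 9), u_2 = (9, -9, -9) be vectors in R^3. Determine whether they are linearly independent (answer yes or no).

Form the matrix with these vectors as rows and row reduce.
R2 ← R2 + R1: [0, 0, 0]
1 nonzero row, so the 2 vectors span a space of dimension 1.
Since 1 < 2, the vectors are linearly dependent.

no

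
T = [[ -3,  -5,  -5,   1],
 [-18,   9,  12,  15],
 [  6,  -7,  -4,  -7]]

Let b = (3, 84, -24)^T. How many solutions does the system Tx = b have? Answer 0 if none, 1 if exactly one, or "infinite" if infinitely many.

infinite

Row reduce the augmented matrix [T | b].
R2 ← R2 − (6)·R1: [0, 39, 42, 9, 66]
R3 ← R3 + (2)·R1: [0, -17, -14, -5, -18]
R3 ← R3 + (17/39)·R2: [0, 0, 56/13, -14/13, 140/13]
The echelon form has 3 nonzero rows, and every pivot lies in the first 4 columns, so rank(T) = rank([T|b]) = 3.
The system is consistent.
rank = 3 < 4 unknowns, so there are infinitely many solutions.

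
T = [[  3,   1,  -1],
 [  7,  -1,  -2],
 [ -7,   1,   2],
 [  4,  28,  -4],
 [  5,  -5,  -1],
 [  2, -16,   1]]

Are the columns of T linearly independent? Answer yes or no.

no

Row reduce T to echelon form.
R2 ← R2 − (7/3)·R1: [0, -10/3, 1/3]
R3 ← R3 + (7/3)·R1: [0, 10/3, -1/3]
R4 ← R4 − (4/3)·R1: [0, 80/3, -8/3]
R5 ← R5 − (5/3)·R1: [0, -20/3, 2/3]
R6 ← R6 − (2/3)·R1: [0, -50/3, 5/3]
R3 ← R3 + R2: [0, 0, 0]
R4 ← R4 + (8)·R2: [0, 0, 0]
R5 ← R5 − (2)·R2: [0, 0, 0]
R6 ← R6 − (5)·R2: [0, 0, 0]
2 pivots among 3 columns.
Only 2 < 3 pivot columns, so the columns are linearly dependent.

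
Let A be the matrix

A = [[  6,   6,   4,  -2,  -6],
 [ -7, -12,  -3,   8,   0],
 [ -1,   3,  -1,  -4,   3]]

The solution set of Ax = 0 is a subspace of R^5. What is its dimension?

2

Row reduce to echelon form.
R2 ← R2 + (7/6)·R1: [0, -5, 5/3, 17/3, -7]
R3 ← R3 + (1/6)·R1: [0, 4, -1/3, -13/3, 2]
R3 ← R3 + (4/5)·R2: [0, 0, 1, 1/5, -18/5]
3 nonzero rows, so rank(A) = 3.
A has 5 columns; by rank–nullity, nullity = 5 − 3 = 2.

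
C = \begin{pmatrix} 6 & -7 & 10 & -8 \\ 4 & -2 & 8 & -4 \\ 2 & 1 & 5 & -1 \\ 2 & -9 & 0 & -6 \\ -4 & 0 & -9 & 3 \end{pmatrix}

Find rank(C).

Row reduce to echelon form.
R2 ← R2 − (2/3)·R1: [0, 8/3, 4/3, 4/3]
R3 ← R3 − (1/3)·R1: [0, 10/3, 5/3, 5/3]
R4 ← R4 − (1/3)·R1: [0, -20/3, -10/3, -10/3]
R5 ← R5 + (2/3)·R1: [0, -14/3, -7/3, -7/3]
R3 ← R3 − (5/4)·R2: [0, 0, 0, 0]
R4 ← R4 + (5/2)·R2: [0, 0, 0, 0]
R5 ← R5 + (7/4)·R2: [0, 0, 0, 0]
Echelon form has 2 nonzero rows, so rank(C) = 2.

2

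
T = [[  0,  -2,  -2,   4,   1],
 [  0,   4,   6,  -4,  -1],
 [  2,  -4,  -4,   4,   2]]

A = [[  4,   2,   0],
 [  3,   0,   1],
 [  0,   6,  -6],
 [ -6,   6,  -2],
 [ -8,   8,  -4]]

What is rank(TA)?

First compute TA:
[[-38,  20,  -2],
 [ 44,   4, -20],
 [-44,  20,   4]]
Now row reduce the product.
R2 ← R2 + (22/19)·R1: [0, 516/19, -424/19]
R3 ← R3 − (22/19)·R1: [0, -60/19, 120/19]
R3 ← R3 + (5/43)·R2: [0, 0, 160/43]
3 nonzero rows, so rank(TA) = 3.

3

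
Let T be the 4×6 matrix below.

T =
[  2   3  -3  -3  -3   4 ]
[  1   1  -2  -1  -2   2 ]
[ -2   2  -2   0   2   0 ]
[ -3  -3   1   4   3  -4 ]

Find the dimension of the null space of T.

Row reduce to echelon form.
R2 ← R2 − (1/2)·R1: [0, -1/2, -1/2, 1/2, -1/2, 0]
R3 ← R3 + R1: [0, 5, -5, -3, -1, 4]
R4 ← R4 + (3/2)·R1: [0, 3/2, -7/2, -1/2, -3/2, 2]
R3 ← R3 + (10)·R2: [0, 0, -10, 2, -6, 4]
R4 ← R4 + (3)·R2: [0, 0, -5, 1, -3, 2]
R4 ← R4 − (1/2)·R3: [0, 0, 0, 0, 0, 0]
3 nonzero rows, so rank(T) = 3.
T has 6 columns; by rank–nullity, nullity = 6 − 3 = 3.

3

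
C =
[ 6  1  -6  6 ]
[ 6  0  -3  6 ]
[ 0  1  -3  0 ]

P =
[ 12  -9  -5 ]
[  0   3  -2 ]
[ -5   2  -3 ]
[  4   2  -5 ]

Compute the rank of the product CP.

2

First compute CP:
[[126, -51, -44],
 [111, -48, -51],
 [ 15,  -3,   7]]
Now row reduce the product.
R2 ← R2 − (37/42)·R1: [0, -43/14, -257/21]
R3 ← R3 − (5/42)·R1: [0, 43/14, 257/21]
R3 ← R3 + R2: [0, 0, 0]
2 nonzero rows, so rank(CP) = 2.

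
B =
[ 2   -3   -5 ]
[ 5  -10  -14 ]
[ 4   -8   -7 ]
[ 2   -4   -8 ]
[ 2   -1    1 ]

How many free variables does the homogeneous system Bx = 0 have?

0

Row reduce to echelon form.
R2 ← R2 − (5/2)·R1: [0, -5/2, -3/2]
R3 ← R3 − (2)·R1: [0, -2, 3]
R4 ← R4 − R1: [0, -1, -3]
R5 ← R5 − R1: [0, 2, 6]
R3 ← R3 − (4/5)·R2: [0, 0, 21/5]
R4 ← R4 − (2/5)·R2: [0, 0, -12/5]
R5 ← R5 + (4/5)·R2: [0, 0, 24/5]
R4 ← R4 + (4/7)·R3: [0, 0, 0]
R5 ← R5 − (8/7)·R3: [0, 0, 0]
3 nonzero rows, so rank(B) = 3.
B has 3 columns; by rank–nullity, nullity = 3 − 3 = 0.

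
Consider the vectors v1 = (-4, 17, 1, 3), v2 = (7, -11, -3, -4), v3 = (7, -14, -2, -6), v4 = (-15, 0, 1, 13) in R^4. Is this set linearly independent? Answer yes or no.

Form the matrix with these vectors as rows and row reduce.
R2 ← R2 + (7/4)·R1: [0, 75/4, -5/4, 5/4]
R3 ← R3 + (7/4)·R1: [0, 63/4, -1/4, -3/4]
R4 ← R4 − (15/4)·R1: [0, -255/4, -11/4, 7/4]
R3 ← R3 − (21/25)·R2: [0, 0, 4/5, -9/5]
R4 ← R4 + (17/5)·R2: [0, 0, -7, 6]
R4 ← R4 + (35/4)·R3: [0, 0, 0, -39/4]
4 nonzero rows, so the 4 vectors span a space of dimension 4.
Since 4 = 4, the vectors are linearly independent.

yes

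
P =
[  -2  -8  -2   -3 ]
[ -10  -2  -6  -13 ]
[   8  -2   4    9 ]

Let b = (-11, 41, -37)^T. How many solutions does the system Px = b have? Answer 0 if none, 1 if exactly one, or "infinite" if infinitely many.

infinite

Row reduce the augmented matrix [P | b].
R2 ← R2 − (5)·R1: [0, 38, 4, 2, 96]
R3 ← R3 + (4)·R1: [0, -34, -4, -3, -81]
R3 ← R3 + (17/19)·R2: [0, 0, -8/19, -23/19, 93/19]
The echelon form has 3 nonzero rows, and every pivot lies in the first 4 columns, so rank(P) = rank([P|b]) = 3.
The system is consistent.
rank = 3 < 4 unknowns, so there are infinitely many solutions.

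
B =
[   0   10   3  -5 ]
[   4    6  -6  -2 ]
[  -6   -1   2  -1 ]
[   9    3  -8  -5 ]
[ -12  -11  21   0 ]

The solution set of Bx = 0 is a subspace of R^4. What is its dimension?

Row reduce to echelon form.
Swap R1 ↔ R2
R3 ← R3 + (3/2)·R1: [0, 8, -7, -4]
R4 ← R4 − (9/4)·R1: [0, -21/2, 11/2, -1/2]
R5 ← R5 + (3)·R1: [0, 7, 3, -6]
R3 ← R3 − (4/5)·R2: [0, 0, -47/5, 0]
R4 ← R4 + (21/20)·R2: [0, 0, 173/20, -23/4]
R5 ← R5 − (7/10)·R2: [0, 0, 9/10, -5/2]
R4 ← R4 + (173/188)·R3: [0, 0, 0, -23/4]
R5 ← R5 + (9/94)·R3: [0, 0, 0, -5/2]
R5 ← R5 − (10/23)·R4: [0, 0, 0, 0]
4 nonzero rows, so rank(B) = 4.
B has 4 columns; by rank–nullity, nullity = 4 − 4 = 0.

0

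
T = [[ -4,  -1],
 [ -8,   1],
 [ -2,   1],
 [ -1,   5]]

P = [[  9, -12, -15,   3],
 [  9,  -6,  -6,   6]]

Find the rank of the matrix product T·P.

2

First compute TP:
[[-45,  54,  66, -18],
 [-63,  90, 114, -18],
 [ -9,  18,  24,   0],
 [ 36, -18, -15,  27]]
Now row reduce the product.
R2 ← R2 − (7/5)·R1: [0, 72/5, 108/5, 36/5]
R3 ← R3 − (1/5)·R1: [0, 36/5, 54/5, 18/5]
R4 ← R4 + (4/5)·R1: [0, 126/5, 189/5, 63/5]
R3 ← R3 − (1/2)·R2: [0, 0, 0, 0]
R4 ← R4 − (7/4)·R2: [0, 0, 0, 0]
2 nonzero rows, so rank(TP) = 2.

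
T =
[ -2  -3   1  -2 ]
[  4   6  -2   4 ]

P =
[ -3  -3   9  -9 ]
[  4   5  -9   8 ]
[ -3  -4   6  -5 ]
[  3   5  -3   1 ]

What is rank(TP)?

1

First compute TP:
[[-15, -23,  21, -13],
 [ 30,  46, -42,  26]]
Now row reduce the product.
R2 ← R2 + (2)·R1: [0, 0, 0, 0]
1 nonzero row, so rank(TP) = 1.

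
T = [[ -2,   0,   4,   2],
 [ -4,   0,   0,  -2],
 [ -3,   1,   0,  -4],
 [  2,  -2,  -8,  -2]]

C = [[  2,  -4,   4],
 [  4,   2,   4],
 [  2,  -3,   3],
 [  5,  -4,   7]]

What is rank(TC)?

3

First compute TC:
[[ 14, -12,  18],
 [-18,  24, -30],
 [-22,  30, -36],
 [-30,  20, -38]]
Now row reduce the product.
R2 ← R2 + (9/7)·R1: [0, 60/7, -48/7]
R3 ← R3 + (11/7)·R1: [0, 78/7, -54/7]
R4 ← R4 + (15/7)·R1: [0, -40/7, 4/7]
R3 ← R3 − (13/10)·R2: [0, 0, 6/5]
R4 ← R4 + (2/3)·R2: [0, 0, -4]
R4 ← R4 + (10/3)·R3: [0, 0, 0]
3 nonzero rows, so rank(TC) = 3.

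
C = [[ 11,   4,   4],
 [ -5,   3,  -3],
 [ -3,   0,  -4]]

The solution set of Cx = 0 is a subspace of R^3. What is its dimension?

Row reduce to echelon form.
R2 ← R2 + (5/11)·R1: [0, 53/11, -13/11]
R3 ← R3 + (3/11)·R1: [0, 12/11, -32/11]
R3 ← R3 − (12/53)·R2: [0, 0, -140/53]
3 nonzero rows, so rank(C) = 3.
C has 3 columns; by rank–nullity, nullity = 3 − 3 = 0.

0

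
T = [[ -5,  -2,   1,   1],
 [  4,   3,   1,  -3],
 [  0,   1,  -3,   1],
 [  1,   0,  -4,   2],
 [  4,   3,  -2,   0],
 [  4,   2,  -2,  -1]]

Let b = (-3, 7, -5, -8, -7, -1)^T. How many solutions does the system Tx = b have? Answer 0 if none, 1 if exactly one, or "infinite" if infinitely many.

0

Row reduce the augmented matrix [T | b].
R2 ← R2 + (4/5)·R1: [0, 7/5, 9/5, -11/5, 23/5]
R4 ← R4 + (1/5)·R1: [0, -2/5, -19/5, 11/5, -43/5]
R5 ← R5 + (4/5)·R1: [0, 7/5, -6/5, 4/5, -47/5]
R6 ← R6 + (4/5)·R1: [0, 2/5, -6/5, -1/5, -17/5]
R3 ← R3 − (5/7)·R2: [0, 0, -30/7, 18/7, -58/7]
R4 ← R4 + (2/7)·R2: [0, 0, -23/7, 11/7, -51/7]
R5 ← R5 − R2: [0, 0, -3, 3, -14]
R6 ← R6 − (2/7)·R2: [0, 0, -12/7, 3/7, -33/7]
R4 ← R4 − (23/30)·R3: [0, 0, 0, -2/5, -14/15]
R5 ← R5 − (7/10)·R3: [0, 0, 0, 6/5, -41/5]
R6 ← R6 − (2/5)·R3: [0, 0, 0, -3/5, -7/5]
R5 ← R5 + (3)·R4: [0, 0, 0, 0, -11]
R6 ← R6 − (3/2)·R4: [0, 0, 0, 0, 0]
The echelon form has 5 nonzero rows; the last pivot sits in the augmented column, so rank(T) = 4 but rank([T|b]) = 5.
Since the ranks differ, the system is inconsistent.
It has no solutions.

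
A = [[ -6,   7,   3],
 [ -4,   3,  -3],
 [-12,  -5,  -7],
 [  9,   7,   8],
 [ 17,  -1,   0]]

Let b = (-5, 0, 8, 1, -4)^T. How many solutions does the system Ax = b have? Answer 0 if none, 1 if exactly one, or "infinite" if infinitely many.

Row reduce the augmented matrix [A | b].
R2 ← R2 − (2/3)·R1: [0, -5/3, -5, 10/3]
R3 ← R3 − (2)·R1: [0, -19, -13, 18]
R4 ← R4 + (3/2)·R1: [0, 35/2, 25/2, -13/2]
R5 ← R5 + (17/6)·R1: [0, 113/6, 17/2, -109/6]
R3 ← R3 − (57/5)·R2: [0, 0, 44, -20]
R4 ← R4 + (21/2)·R2: [0, 0, -40, 57/2]
R5 ← R5 + (113/10)·R2: [0, 0, -48, 39/2]
R4 ← R4 + (10/11)·R3: [0, 0, 0, 227/22]
R5 ← R5 + (12/11)·R3: [0, 0, 0, -51/22]
R5 ← R5 + (51/227)·R4: [0, 0, 0, 0]
The echelon form has 4 nonzero rows; the last pivot sits in the augmented column, so rank(A) = 3 but rank([A|b]) = 4.
Since the ranks differ, the system is inconsistent.
It has no solutions.

0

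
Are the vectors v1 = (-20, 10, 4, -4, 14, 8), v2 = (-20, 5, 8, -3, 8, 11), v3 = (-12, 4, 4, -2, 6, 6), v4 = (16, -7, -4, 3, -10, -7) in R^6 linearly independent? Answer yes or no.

no

Form the matrix with these vectors as rows and row reduce.
R2 ← R2 − R1: [0, -5, 4, 1, -6, 3]
R3 ← R3 − (3/5)·R1: [0, -2, 8/5, 2/5, -12/5, 6/5]
R4 ← R4 + (4/5)·R1: [0, 1, -4/5, -1/5, 6/5, -3/5]
R3 ← R3 − (2/5)·R2: [0, 0, 0, 0, 0, 0]
R4 ← R4 + (1/5)·R2: [0, 0, 0, 0, 0, 0]
2 nonzero rows, so the 4 vectors span a space of dimension 2.
Since 2 < 4, the vectors are linearly dependent.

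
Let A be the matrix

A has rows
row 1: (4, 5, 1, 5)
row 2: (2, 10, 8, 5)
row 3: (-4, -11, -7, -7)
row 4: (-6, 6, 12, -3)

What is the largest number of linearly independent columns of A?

Row reduce to echelon form.
R2 ← R2 − (1/2)·R1: [0, 15/2, 15/2, 5/2]
R3 ← R3 + R1: [0, -6, -6, -2]
R4 ← R4 + (3/2)·R1: [0, 27/2, 27/2, 9/2]
R3 ← R3 + (4/5)·R2: [0, 0, 0, 0]
R4 ← R4 − (9/5)·R2: [0, 0, 0, 0]
Echelon form has 2 nonzero rows, so rank(A) = 2.
The rank gives the maximum number of linearly independent columns: 2.

2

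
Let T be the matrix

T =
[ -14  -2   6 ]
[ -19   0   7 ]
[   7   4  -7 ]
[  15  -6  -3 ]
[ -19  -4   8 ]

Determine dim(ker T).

0

Row reduce to echelon form.
R2 ← R2 − (19/14)·R1: [0, 19/7, -8/7]
R3 ← R3 + (1/2)·R1: [0, 3, -4]
R4 ← R4 + (15/14)·R1: [0, -57/7, 24/7]
R5 ← R5 − (19/14)·R1: [0, -9/7, -1/7]
R3 ← R3 − (21/19)·R2: [0, 0, -52/19]
R4 ← R4 + (3)·R2: [0, 0, 0]
R5 ← R5 + (9/19)·R2: [0, 0, -13/19]
R5 ← R5 − (1/4)·R3: [0, 0, 0]
3 nonzero rows, so rank(T) = 3.
T has 3 columns; by rank–nullity, nullity = 3 − 3 = 0.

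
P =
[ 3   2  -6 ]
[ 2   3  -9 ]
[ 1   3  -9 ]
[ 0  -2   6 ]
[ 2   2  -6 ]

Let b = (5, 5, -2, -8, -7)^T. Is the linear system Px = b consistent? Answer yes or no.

no

Row reduce the augmented matrix [P | b].
R2 ← R2 − (2/3)·R1: [0, 5/3, -5, 5/3]
R3 ← R3 − (1/3)·R1: [0, 7/3, -7, -11/3]
R5 ← R5 − (2/3)·R1: [0, 2/3, -2, -31/3]
R3 ← R3 − (7/5)·R2: [0, 0, 0, -6]
R4 ← R4 + (6/5)·R2: [0, 0, 0, -6]
R5 ← R5 − (2/5)·R2: [0, 0, 0, -11]
R4 ← R4 − R3: [0, 0, 0, 0]
R5 ← R5 − (11/6)·R3: [0, 0, 0, 0]
The echelon form has 3 nonzero rows; the last pivot sits in the augmented column, so rank(P) = 2 but rank([P|b]) = 3.
Since the ranks differ, the system is inconsistent.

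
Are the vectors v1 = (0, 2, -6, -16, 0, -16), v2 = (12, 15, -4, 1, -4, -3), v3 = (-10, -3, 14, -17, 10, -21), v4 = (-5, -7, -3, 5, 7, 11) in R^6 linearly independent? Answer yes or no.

yes

Form the matrix with these vectors as rows and row reduce.
Swap R1 ↔ R2
R3 ← R3 + (5/6)·R1: [0, 19/2, 32/3, -97/6, 20/3, -47/2]
R4 ← R4 + (5/12)·R1: [0, -3/4, -14/3, 65/12, 16/3, 39/4]
R3 ← R3 − (19/4)·R2: [0, 0, 235/6, 359/6, 20/3, 105/2]
R4 ← R4 + (3/8)·R2: [0, 0, -83/12, -7/12, 16/3, 15/4]
R4 ← R4 + (83/470)·R3: [0, 0, 0, 2346/235, 306/47, 612/47]
4 nonzero rows, so the 4 vectors span a space of dimension 4.
Since 4 = 4, the vectors are linearly independent.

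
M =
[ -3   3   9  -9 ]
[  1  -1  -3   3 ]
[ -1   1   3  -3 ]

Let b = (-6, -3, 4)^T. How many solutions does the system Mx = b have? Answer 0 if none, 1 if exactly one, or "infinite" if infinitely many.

Row reduce the augmented matrix [M | b].
R2 ← R2 + (1/3)·R1: [0, 0, 0, 0, -5]
R3 ← R3 − (1/3)·R1: [0, 0, 0, 0, 6]
R3 ← R3 + (6/5)·R2: [0, 0, 0, 0, 0]
The echelon form has 2 nonzero rows; the last pivot sits in the augmented column, so rank(M) = 1 but rank([M|b]) = 2.
Since the ranks differ, the system is inconsistent.
It has no solutions.

0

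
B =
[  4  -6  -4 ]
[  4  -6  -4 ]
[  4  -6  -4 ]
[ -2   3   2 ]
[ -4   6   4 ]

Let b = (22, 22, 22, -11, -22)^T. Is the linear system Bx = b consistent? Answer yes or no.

yes

Row reduce the augmented matrix [B | b].
R2 ← R2 − R1: [0, 0, 0, 0]
R3 ← R3 − R1: [0, 0, 0, 0]
R4 ← R4 + (1/2)·R1: [0, 0, 0, 0]
R5 ← R5 + R1: [0, 0, 0, 0]
The echelon form has 1 nonzero rows, and every pivot lies in the first 3 columns, so rank(B) = rank([B|b]) = 1.
The system is consistent.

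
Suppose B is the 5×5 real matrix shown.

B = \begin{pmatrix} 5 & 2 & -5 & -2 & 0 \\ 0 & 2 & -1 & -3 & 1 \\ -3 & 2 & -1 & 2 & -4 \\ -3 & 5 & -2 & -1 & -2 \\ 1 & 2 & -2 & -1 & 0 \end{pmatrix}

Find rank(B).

4

Row reduce to echelon form.
R3 ← R3 + (3/5)·R1: [0, 16/5, -4, 4/5, -4]
R4 ← R4 + (3/5)·R1: [0, 31/5, -5, -11/5, -2]
R5 ← R5 − (1/5)·R1: [0, 8/5, -1, -3/5, 0]
R3 ← R3 − (8/5)·R2: [0, 0, -12/5, 28/5, -28/5]
R4 ← R4 − (31/10)·R2: [0, 0, -19/10, 71/10, -51/10]
R5 ← R5 − (4/5)·R2: [0, 0, -1/5, 9/5, -4/5]
R4 ← R4 − (19/24)·R3: [0, 0, 0, 8/3, -2/3]
R5 ← R5 − (1/12)·R3: [0, 0, 0, 4/3, -1/3]
R5 ← R5 − (1/2)·R4: [0, 0, 0, 0, 0]
Echelon form has 4 nonzero rows, so rank(B) = 4.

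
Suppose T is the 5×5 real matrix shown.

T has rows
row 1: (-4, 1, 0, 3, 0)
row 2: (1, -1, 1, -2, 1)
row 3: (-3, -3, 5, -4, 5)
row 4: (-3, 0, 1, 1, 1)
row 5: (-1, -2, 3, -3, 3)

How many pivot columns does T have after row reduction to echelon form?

2

Row reduce to echelon form.
R2 ← R2 + (1/4)·R1: [0, -3/4, 1, -5/4, 1]
R3 ← R3 − (3/4)·R1: [0, -15/4, 5, -25/4, 5]
R4 ← R4 − (3/4)·R1: [0, -3/4, 1, -5/4, 1]
R5 ← R5 − (1/4)·R1: [0, -9/4, 3, -15/4, 3]
R3 ← R3 − (5)·R2: [0, 0, 0, 0, 0]
R4 ← R4 − R2: [0, 0, 0, 0, 0]
R5 ← R5 − (3)·R2: [0, 0, 0, 0, 0]
Echelon form has 2 nonzero rows, so rank(T) = 2.
Each nonzero row contributes one pivot column: 2 pivot columns.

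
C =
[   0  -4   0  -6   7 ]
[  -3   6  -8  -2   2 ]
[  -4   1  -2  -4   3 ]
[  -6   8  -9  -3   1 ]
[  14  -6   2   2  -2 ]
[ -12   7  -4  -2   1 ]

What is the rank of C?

4

Row reduce to echelon form.
Swap R1 ↔ R2
R3 ← R3 − (4/3)·R1: [0, -7, 26/3, -4/3, 1/3]
R4 ← R4 − (2)·R1: [0, -4, 7, 1, -3]
R5 ← R5 + (14/3)·R1: [0, 22, -106/3, -22/3, 22/3]
R6 ← R6 − (4)·R1: [0, -17, 28, 6, -7]
R3 ← R3 − (7/4)·R2: [0, 0, 26/3, 55/6, -143/12]
R4 ← R4 − R2: [0, 0, 7, 7, -10]
R5 ← R5 + (11/2)·R2: [0, 0, -106/3, -121/3, 275/6]
R6 ← R6 − (17/4)·R2: [0, 0, 28, 63/2, -147/4]
R4 ← R4 − (21/26)·R3: [0, 0, 0, -21/52, -3/8]
R5 ← R5 + (53/13)·R3: [0, 0, 0, -77/26, -11/4]
R6 ← R6 − (42/13)·R3: [0, 0, 0, 49/26, 7/4]
R5 ← R5 − (22/3)·R4: [0, 0, 0, 0, 0]
R6 ← R6 + (14/3)·R4: [0, 0, 0, 0, 0]
Echelon form has 4 nonzero rows, so rank(C) = 4.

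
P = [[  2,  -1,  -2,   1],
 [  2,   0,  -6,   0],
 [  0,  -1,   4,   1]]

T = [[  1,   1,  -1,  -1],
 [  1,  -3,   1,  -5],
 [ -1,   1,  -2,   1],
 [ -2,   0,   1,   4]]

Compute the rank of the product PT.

2

First compute PT:
[[  1,   3,   2,   5],
 [  8,  -4,  10,  -8],
 [ -7,   7,  -8,  13]]
Now row reduce the product.
R2 ← R2 − (8)·R1: [0, -28, -6, -48]
R3 ← R3 + (7)·R1: [0, 28, 6, 48]
R3 ← R3 + R2: [0, 0, 0, 0]
2 nonzero rows, so rank(PT) = 2.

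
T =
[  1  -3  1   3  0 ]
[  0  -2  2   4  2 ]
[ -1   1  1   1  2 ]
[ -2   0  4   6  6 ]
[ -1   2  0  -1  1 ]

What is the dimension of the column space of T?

2

Row reduce to echelon form.
R3 ← R3 + R1: [0, -2, 2, 4, 2]
R4 ← R4 + (2)·R1: [0, -6, 6, 12, 6]
R5 ← R5 + R1: [0, -1, 1, 2, 1]
R3 ← R3 − R2: [0, 0, 0, 0, 0]
R4 ← R4 − (3)·R2: [0, 0, 0, 0, 0]
R5 ← R5 − (1/2)·R2: [0, 0, 0, 0, 0]
Echelon form has 2 nonzero rows, so rank(T) = 2.
The column space has dimension equal to the rank: 2.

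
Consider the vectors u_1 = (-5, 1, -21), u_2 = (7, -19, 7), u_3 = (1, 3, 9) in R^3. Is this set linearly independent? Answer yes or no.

yes

Form the matrix with these vectors as rows and row reduce.
R2 ← R2 + (7/5)·R1: [0, -88/5, -112/5]
R3 ← R3 + (1/5)·R1: [0, 16/5, 24/5]
R3 ← R3 + (2/11)·R2: [0, 0, 8/11]
3 nonzero rows, so the 3 vectors span a space of dimension 3.
Since 3 = 3, the vectors are linearly independent.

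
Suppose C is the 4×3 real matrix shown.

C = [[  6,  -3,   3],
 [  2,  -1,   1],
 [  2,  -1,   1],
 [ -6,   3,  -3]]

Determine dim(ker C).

2

Row reduce to echelon form.
R2 ← R2 − (1/3)·R1: [0, 0, 0]
R3 ← R3 − (1/3)·R1: [0, 0, 0]
R4 ← R4 + R1: [0, 0, 0]
1 nonzero row, so rank(C) = 1.
C has 3 columns; by rank–nullity, nullity = 3 − 1 = 2.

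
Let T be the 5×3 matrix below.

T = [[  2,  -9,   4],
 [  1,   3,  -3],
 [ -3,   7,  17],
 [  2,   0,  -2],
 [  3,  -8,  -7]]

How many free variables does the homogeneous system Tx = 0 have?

0

Row reduce to echelon form.
R2 ← R2 − (1/2)·R1: [0, 15/2, -5]
R3 ← R3 + (3/2)·R1: [0, -13/2, 23]
R4 ← R4 − R1: [0, 9, -6]
R5 ← R5 − (3/2)·R1: [0, 11/2, -13]
R3 ← R3 + (13/15)·R2: [0, 0, 56/3]
R4 ← R4 − (6/5)·R2: [0, 0, 0]
R5 ← R5 − (11/15)·R2: [0, 0, -28/3]
R5 ← R5 + (1/2)·R3: [0, 0, 0]
3 nonzero rows, so rank(T) = 3.
T has 3 columns; by rank–nullity, nullity = 3 − 3 = 0.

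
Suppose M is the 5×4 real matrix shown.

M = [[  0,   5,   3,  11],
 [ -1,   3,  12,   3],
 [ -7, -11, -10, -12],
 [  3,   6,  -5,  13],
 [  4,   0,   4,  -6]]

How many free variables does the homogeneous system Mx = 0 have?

Row reduce to echelon form.
Swap R1 ↔ R2
R3 ← R3 − (7)·R1: [0, -32, -94, -33]
R4 ← R4 + (3)·R1: [0, 15, 31, 22]
R5 ← R5 + (4)·R1: [0, 12, 52, 6]
R3 ← R3 + (32/5)·R2: [0, 0, -374/5, 187/5]
R4 ← R4 − (3)·R2: [0, 0, 22, -11]
R5 ← R5 − (12/5)·R2: [0, 0, 224/5, -102/5]
R4 ← R4 + (5/17)·R3: [0, 0, 0, 0]
R5 ← R5 + (112/187)·R3: [0, 0, 0, 2]
Swap R4 ↔ R5
4 nonzero rows, so rank(M) = 4.
M has 4 columns; by rank–nullity, nullity = 4 − 4 = 0.

0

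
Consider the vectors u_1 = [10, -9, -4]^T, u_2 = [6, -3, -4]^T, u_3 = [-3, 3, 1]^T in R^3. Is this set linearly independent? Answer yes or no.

no

Form the matrix with these vectors as rows and row reduce.
R2 ← R2 − (3/5)·R1: [0, 12/5, -8/5]
R3 ← R3 + (3/10)·R1: [0, 3/10, -1/5]
R3 ← R3 − (1/8)·R2: [0, 0, 0]
2 nonzero rows, so the 3 vectors span a space of dimension 2.
Since 2 < 3, the vectors are linearly dependent.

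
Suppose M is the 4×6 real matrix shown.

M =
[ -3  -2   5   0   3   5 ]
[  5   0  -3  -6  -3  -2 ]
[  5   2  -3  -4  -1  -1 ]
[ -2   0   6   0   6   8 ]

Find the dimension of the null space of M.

3

Row reduce to echelon form.
R2 ← R2 + (5/3)·R1: [0, -10/3, 16/3, -6, 2, 19/3]
R3 ← R3 + (5/3)·R1: [0, -4/3, 16/3, -4, 4, 22/3]
R4 ← R4 − (2/3)·R1: [0, 4/3, 8/3, 0, 4, 14/3]
R3 ← R3 − (2/5)·R2: [0, 0, 16/5, -8/5, 16/5, 24/5]
R4 ← R4 + (2/5)·R2: [0, 0, 24/5, -12/5, 24/5, 36/5]
R4 ← R4 − (3/2)·R3: [0, 0, 0, 0, 0, 0]
3 nonzero rows, so rank(M) = 3.
M has 6 columns; by rank–nullity, nullity = 6 − 3 = 3.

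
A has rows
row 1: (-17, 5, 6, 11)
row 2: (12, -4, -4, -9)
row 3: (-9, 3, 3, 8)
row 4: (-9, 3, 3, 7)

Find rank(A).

3

Row reduce to echelon form.
R2 ← R2 + (12/17)·R1: [0, -8/17, 4/17, -21/17]
R3 ← R3 − (9/17)·R1: [0, 6/17, -3/17, 37/17]
R4 ← R4 − (9/17)·R1: [0, 6/17, -3/17, 20/17]
R3 ← R3 + (3/4)·R2: [0, 0, 0, 5/4]
R4 ← R4 + (3/4)·R2: [0, 0, 0, 1/4]
R4 ← R4 − (1/5)·R3: [0, 0, 0, 0]
Echelon form has 3 nonzero rows, so rank(A) = 3.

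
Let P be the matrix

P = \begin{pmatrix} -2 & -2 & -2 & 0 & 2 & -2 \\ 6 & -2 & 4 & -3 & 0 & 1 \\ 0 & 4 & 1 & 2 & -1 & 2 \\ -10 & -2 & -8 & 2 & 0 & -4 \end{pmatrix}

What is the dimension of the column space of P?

Row reduce to echelon form.
R2 ← R2 + (3)·R1: [0, -8, -2, -3, 6, -5]
R4 ← R4 − (5)·R1: [0, 8, 2, 2, -10, 6]
R3 ← R3 + (1/2)·R2: [0, 0, 0, 1/2, 2, -1/2]
R4 ← R4 + R2: [0, 0, 0, -1, -4, 1]
R4 ← R4 + (2)·R3: [0, 0, 0, 0, 0, 0]
Echelon form has 3 nonzero rows, so rank(P) = 3.
The column space has dimension equal to the rank: 3.

3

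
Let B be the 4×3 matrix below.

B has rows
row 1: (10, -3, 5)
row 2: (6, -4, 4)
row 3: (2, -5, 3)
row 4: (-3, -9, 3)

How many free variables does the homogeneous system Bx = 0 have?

1

Row reduce to echelon form.
R2 ← R2 − (3/5)·R1: [0, -11/5, 1]
R3 ← R3 − (1/5)·R1: [0, -22/5, 2]
R4 ← R4 + (3/10)·R1: [0, -99/10, 9/2]
R3 ← R3 − (2)·R2: [0, 0, 0]
R4 ← R4 − (9/2)·R2: [0, 0, 0]
2 nonzero rows, so rank(B) = 2.
B has 3 columns; by rank–nullity, nullity = 3 − 2 = 1.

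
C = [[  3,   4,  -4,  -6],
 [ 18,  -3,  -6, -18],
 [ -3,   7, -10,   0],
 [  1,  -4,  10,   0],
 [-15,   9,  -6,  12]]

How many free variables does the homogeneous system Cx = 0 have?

Row reduce to echelon form.
R2 ← R2 − (6)·R1: [0, -27, 18, 18]
R3 ← R3 + R1: [0, 11, -14, -6]
R4 ← R4 − (1/3)·R1: [0, -16/3, 34/3, 2]
R5 ← R5 + (5)·R1: [0, 29, -26, -18]
R3 ← R3 + (11/27)·R2: [0, 0, -20/3, 4/3]
R4 ← R4 − (16/81)·R2: [0, 0, 70/9, -14/9]
R5 ← R5 + (29/27)·R2: [0, 0, -20/3, 4/3]
R4 ← R4 + (7/6)·R3: [0, 0, 0, 0]
R5 ← R5 − R3: [0, 0, 0, 0]
3 nonzero rows, so rank(C) = 3.
C has 4 columns; by rank–nullity, nullity = 4 − 3 = 1.

1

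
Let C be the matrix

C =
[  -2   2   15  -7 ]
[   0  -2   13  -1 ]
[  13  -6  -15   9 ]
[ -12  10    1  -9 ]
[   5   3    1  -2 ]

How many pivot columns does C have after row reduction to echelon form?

4

Row reduce to echelon form.
R3 ← R3 + (13/2)·R1: [0, 7, 165/2, -73/2]
R4 ← R4 − (6)·R1: [0, -2, -89, 33]
R5 ← R5 + (5/2)·R1: [0, 8, 77/2, -39/2]
R3 ← R3 + (7/2)·R2: [0, 0, 128, -40]
R4 ← R4 − R2: [0, 0, -102, 34]
R5 ← R5 + (4)·R2: [0, 0, 181/2, -47/2]
R4 ← R4 + (51/64)·R3: [0, 0, 0, 17/8]
R5 ← R5 − (181/256)·R3: [0, 0, 0, 153/32]
R5 ← R5 − (9/4)·R4: [0, 0, 0, 0]
Echelon form has 4 nonzero rows, so rank(C) = 4.
Each nonzero row contributes one pivot column: 4 pivot columns.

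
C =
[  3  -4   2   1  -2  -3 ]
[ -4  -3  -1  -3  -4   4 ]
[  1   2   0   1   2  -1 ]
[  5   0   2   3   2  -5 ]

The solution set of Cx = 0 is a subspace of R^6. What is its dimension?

4

Row reduce to echelon form.
R2 ← R2 + (4/3)·R1: [0, -25/3, 5/3, -5/3, -20/3, 0]
R3 ← R3 − (1/3)·R1: [0, 10/3, -2/3, 2/3, 8/3, 0]
R4 ← R4 − (5/3)·R1: [0, 20/3, -4/3, 4/3, 16/3, 0]
R3 ← R3 + (2/5)·R2: [0, 0, 0, 0, 0, 0]
R4 ← R4 + (4/5)·R2: [0, 0, 0, 0, 0, 0]
2 nonzero rows, so rank(C) = 2.
C has 6 columns; by rank–nullity, nullity = 6 − 2 = 4.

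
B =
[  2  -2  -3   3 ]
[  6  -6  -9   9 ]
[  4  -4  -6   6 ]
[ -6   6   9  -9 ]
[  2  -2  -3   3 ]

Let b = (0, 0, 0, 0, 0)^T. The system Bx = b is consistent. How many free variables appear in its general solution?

Row reduce the augmented matrix [B | b].
R2 ← R2 − (3)·R1: [0, 0, 0, 0, 0]
R3 ← R3 − (2)·R1: [0, 0, 0, 0, 0]
R4 ← R4 + (3)·R1: [0, 0, 0, 0, 0]
R5 ← R5 − R1: [0, 0, 0, 0, 0]
The echelon form has 1 nonzero rows, and every pivot lies in the first 4 columns, so rank(B) = rank([B|b]) = 1.
The system is consistent.
Free variables = (unknowns) − (rank) = 4 − 1 = 3.

3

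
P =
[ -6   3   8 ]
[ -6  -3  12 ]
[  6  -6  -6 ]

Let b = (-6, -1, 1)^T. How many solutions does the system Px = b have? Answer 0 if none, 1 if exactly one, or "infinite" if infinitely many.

0

Row reduce the augmented matrix [P | b].
R2 ← R2 − R1: [0, -6, 4, 5]
R3 ← R3 + R1: [0, -3, 2, -5]
R3 ← R3 − (1/2)·R2: [0, 0, 0, -15/2]
The echelon form has 3 nonzero rows; the last pivot sits in the augmented column, so rank(P) = 2 but rank([P|b]) = 3.
Since the ranks differ, the system is inconsistent.
It has no solutions.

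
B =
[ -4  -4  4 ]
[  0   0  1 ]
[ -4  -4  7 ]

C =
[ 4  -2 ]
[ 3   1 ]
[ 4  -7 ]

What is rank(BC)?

First compute BC:
[[-12, -24],
 [  4,  -7],
 [  0, -45]]
Now row reduce the product.
R2 ← R2 + (1/3)·R1: [0, -15]
R3 ← R3 − (3)·R2: [0, 0]
2 nonzero rows, so rank(BC) = 2.

2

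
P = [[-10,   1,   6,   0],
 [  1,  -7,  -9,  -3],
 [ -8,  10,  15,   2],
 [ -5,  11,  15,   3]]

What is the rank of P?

3

Row reduce to echelon form.
R2 ← R2 + (1/10)·R1: [0, -69/10, -42/5, -3]
R3 ← R3 − (4/5)·R1: [0, 46/5, 51/5, 2]
R4 ← R4 − (1/2)·R1: [0, 21/2, 12, 3]
R3 ← R3 + (4/3)·R2: [0, 0, -1, -2]
R4 ← R4 + (35/23)·R2: [0, 0, -18/23, -36/23]
R4 ← R4 − (18/23)·R3: [0, 0, 0, 0]
Echelon form has 3 nonzero rows, so rank(P) = 3.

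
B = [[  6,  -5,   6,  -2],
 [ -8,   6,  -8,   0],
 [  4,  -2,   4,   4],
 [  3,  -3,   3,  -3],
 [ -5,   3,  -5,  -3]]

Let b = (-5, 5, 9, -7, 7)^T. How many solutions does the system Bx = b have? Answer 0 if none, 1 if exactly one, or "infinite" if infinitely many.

0

Row reduce the augmented matrix [B | b].
R2 ← R2 + (4/3)·R1: [0, -2/3, 0, -8/3, -5/3]
R3 ← R3 − (2/3)·R1: [0, 4/3, 0, 16/3, 37/3]
R4 ← R4 − (1/2)·R1: [0, -1/2, 0, -2, -9/2]
R5 ← R5 + (5/6)·R1: [0, -7/6, 0, -14/3, 17/6]
R3 ← R3 + (2)·R2: [0, 0, 0, 0, 9]
R4 ← R4 − (3/4)·R2: [0, 0, 0, 0, -13/4]
R5 ← R5 − (7/4)·R2: [0, 0, 0, 0, 23/4]
R4 ← R4 + (13/36)·R3: [0, 0, 0, 0, 0]
R5 ← R5 − (23/36)·R3: [0, 0, 0, 0, 0]
The echelon form has 3 nonzero rows; the last pivot sits in the augmented column, so rank(B) = 2 but rank([B|b]) = 3.
Since the ranks differ, the system is inconsistent.
It has no solutions.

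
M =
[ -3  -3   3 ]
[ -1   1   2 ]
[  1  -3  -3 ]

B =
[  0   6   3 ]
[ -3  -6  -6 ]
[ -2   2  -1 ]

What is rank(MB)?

2

First compute MB:
[[  3,   6,   6],
 [ -7,  -8, -11],
 [ 15,  18,  24]]
Now row reduce the product.
R2 ← R2 + (7/3)·R1: [0, 6, 3]
R3 ← R3 − (5)·R1: [0, -12, -6]
R3 ← R3 + (2)·R2: [0, 0, 0]
2 nonzero rows, so rank(MB) = 2.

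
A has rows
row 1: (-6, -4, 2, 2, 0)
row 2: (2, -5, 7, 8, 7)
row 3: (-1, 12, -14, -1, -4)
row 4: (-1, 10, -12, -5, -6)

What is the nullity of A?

Row reduce to echelon form.
R2 ← R2 + (1/3)·R1: [0, -19/3, 23/3, 26/3, 7]
R3 ← R3 − (1/6)·R1: [0, 38/3, -43/3, -4/3, -4]
R4 ← R4 − (1/6)·R1: [0, 32/3, -37/3, -16/3, -6]
R3 ← R3 + (2)·R2: [0, 0, 1, 16, 10]
R4 ← R4 + (32/19)·R2: [0, 0, 11/19, 176/19, 110/19]
R4 ← R4 − (11/19)·R3: [0, 0, 0, 0, 0]
3 nonzero rows, so rank(A) = 3.
A has 5 columns; by rank–nullity, nullity = 5 − 3 = 2.

2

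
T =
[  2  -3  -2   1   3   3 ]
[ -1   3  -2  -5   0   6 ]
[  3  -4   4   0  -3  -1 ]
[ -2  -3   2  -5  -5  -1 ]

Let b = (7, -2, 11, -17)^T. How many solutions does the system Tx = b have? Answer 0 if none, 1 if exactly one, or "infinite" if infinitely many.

infinite

Row reduce the augmented matrix [T | b].
R2 ← R2 + (1/2)·R1: [0, 3/2, -3, -9/2, 3/2, 15/2, 3/2]
R3 ← R3 − (3/2)·R1: [0, 1/2, 7, -3/2, -15/2, -11/2, 1/2]
R4 ← R4 + R1: [0, -6, 0, -4, -2, 2, -10]
R3 ← R3 − (1/3)·R2: [0, 0, 8, 0, -8, -8, 0]
R4 ← R4 + (4)·R2: [0, 0, -12, -22, 4, 32, -4]
R4 ← R4 + (3/2)·R3: [0, 0, 0, -22, -8, 20, -4]
The echelon form has 4 nonzero rows, and every pivot lies in the first 6 columns, so rank(T) = rank([T|b]) = 4.
The system is consistent.
rank = 4 < 6 unknowns, so there are infinitely many solutions.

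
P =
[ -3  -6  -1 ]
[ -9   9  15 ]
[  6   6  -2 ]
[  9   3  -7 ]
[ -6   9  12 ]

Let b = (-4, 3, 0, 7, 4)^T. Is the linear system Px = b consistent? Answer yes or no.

Row reduce the augmented matrix [P | b].
R2 ← R2 − (3)·R1: [0, 27, 18, 15]
R3 ← R3 + (2)·R1: [0, -6, -4, -8]
R4 ← R4 + (3)·R1: [0, -15, -10, -5]
R5 ← R5 − (2)·R1: [0, 21, 14, 12]
R3 ← R3 + (2/9)·R2: [0, 0, 0, -14/3]
R4 ← R4 + (5/9)·R2: [0, 0, 0, 10/3]
R5 ← R5 − (7/9)·R2: [0, 0, 0, 1/3]
R4 ← R4 + (5/7)·R3: [0, 0, 0, 0]
R5 ← R5 + (1/14)·R3: [0, 0, 0, 0]
The echelon form has 3 nonzero rows; the last pivot sits in the augmented column, so rank(P) = 2 but rank([P|b]) = 3.
Since the ranks differ, the system is inconsistent.

no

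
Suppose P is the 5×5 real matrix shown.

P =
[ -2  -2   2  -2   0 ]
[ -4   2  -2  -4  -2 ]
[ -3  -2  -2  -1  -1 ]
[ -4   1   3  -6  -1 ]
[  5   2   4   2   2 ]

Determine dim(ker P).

2

Row reduce to echelon form.
R2 ← R2 − (2)·R1: [0, 6, -6, 0, -2]
R3 ← R3 − (3/2)·R1: [0, 1, -5, 2, -1]
R4 ← R4 − (2)·R1: [0, 5, -1, -2, -1]
R5 ← R5 + (5/2)·R1: [0, -3, 9, -3, 2]
R3 ← R3 − (1/6)·R2: [0, 0, -4, 2, -2/3]
R4 ← R4 − (5/6)·R2: [0, 0, 4, -2, 2/3]
R5 ← R5 + (1/2)·R2: [0, 0, 6, -3, 1]
R4 ← R4 + R3: [0, 0, 0, 0, 0]
R5 ← R5 + (3/2)·R3: [0, 0, 0, 0, 0]
3 nonzero rows, so rank(P) = 3.
P has 5 columns; by rank–nullity, nullity = 5 − 3 = 2.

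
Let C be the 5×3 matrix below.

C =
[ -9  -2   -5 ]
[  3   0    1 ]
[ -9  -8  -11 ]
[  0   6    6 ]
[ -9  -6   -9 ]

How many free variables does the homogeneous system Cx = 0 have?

Row reduce to echelon form.
R2 ← R2 + (1/3)·R1: [0, -2/3, -2/3]
R3 ← R3 − R1: [0, -6, -6]
R5 ← R5 − R1: [0, -4, -4]
R3 ← R3 − (9)·R2: [0, 0, 0]
R4 ← R4 + (9)·R2: [0, 0, 0]
R5 ← R5 − (6)·R2: [0, 0, 0]
2 nonzero rows, so rank(C) = 2.
C has 3 columns; by rank–nullity, nullity = 3 − 2 = 1.

1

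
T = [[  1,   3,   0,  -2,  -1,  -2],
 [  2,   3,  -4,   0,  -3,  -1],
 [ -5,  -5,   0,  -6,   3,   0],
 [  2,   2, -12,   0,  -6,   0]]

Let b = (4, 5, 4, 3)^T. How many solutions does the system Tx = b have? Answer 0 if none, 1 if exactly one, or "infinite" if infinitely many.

Row reduce the augmented matrix [T | b].
R2 ← R2 − (2)·R1: [0, -3, -4, 4, -1, 3, -3]
R3 ← R3 + (5)·R1: [0, 10, 0, -16, -2, -10, 24]
R4 ← R4 − (2)·R1: [0, -4, -12, 4, -4, 4, -5]
R3 ← R3 + (10/3)·R2: [0, 0, -40/3, -8/3, -16/3, 0, 14]
R4 ← R4 − (4/3)·R2: [0, 0, -20/3, -4/3, -8/3, 0, -1]
R4 ← R4 − (1/2)·R3: [0, 0, 0, 0, 0, 0, -8]
The echelon form has 4 nonzero rows; the last pivot sits in the augmented column, so rank(T) = 3 but rank([T|b]) = 4.
Since the ranks differ, the system is inconsistent.
It has no solutions.

0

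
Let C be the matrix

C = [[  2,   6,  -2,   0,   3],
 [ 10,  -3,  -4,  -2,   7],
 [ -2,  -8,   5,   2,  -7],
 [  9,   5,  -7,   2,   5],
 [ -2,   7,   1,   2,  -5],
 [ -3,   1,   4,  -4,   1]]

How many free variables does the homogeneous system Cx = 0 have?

0

Row reduce to echelon form.
R2 ← R2 − (5)·R1: [0, -33, 6, -2, -8]
R3 ← R3 + R1: [0, -2, 3, 2, -4]
R4 ← R4 − (9/2)·R1: [0, -22, 2, 2, -17/2]
R5 ← R5 + R1: [0, 13, -1, 2, -2]
R6 ← R6 + (3/2)·R1: [0, 10, 1, -4, 11/2]
R3 ← R3 − (2/33)·R2: [0, 0, 29/11, 70/33, -116/33]
R4 ← R4 − (2/3)·R2: [0, 0, -2, 10/3, -19/6]
R5 ← R5 + (13/33)·R2: [0, 0, 15/11, 40/33, -170/33]
R6 ← R6 + (10/33)·R2: [0, 0, 31/11, -152/33, 203/66]
R4 ← R4 + (22/29)·R3: [0, 0, 0, 430/87, -35/6]
R5 ← R5 − (15/29)·R3: [0, 0, 0, 10/87, -10/3]
R6 ← R6 − (31/29)·R3: [0, 0, 0, -598/87, 41/6]
R5 ← R5 − (1/43)·R4: [0, 0, 0, 0, -275/86]
R6 ← R6 + (299/215)·R4: [0, 0, 0, 0, -55/43]
R6 ← R6 − (2/5)·R5: [0, 0, 0, 0, 0]
5 nonzero rows, so rank(C) = 5.
C has 5 columns; by rank–nullity, nullity = 5 − 5 = 0.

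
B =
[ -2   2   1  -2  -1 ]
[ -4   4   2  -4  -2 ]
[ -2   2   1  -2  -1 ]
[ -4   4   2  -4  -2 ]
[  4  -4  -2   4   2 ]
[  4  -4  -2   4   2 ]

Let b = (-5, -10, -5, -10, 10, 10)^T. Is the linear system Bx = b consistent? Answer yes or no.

Row reduce the augmented matrix [B | b].
R2 ← R2 − (2)·R1: [0, 0, 0, 0, 0, 0]
R3 ← R3 − R1: [0, 0, 0, 0, 0, 0]
R4 ← R4 − (2)·R1: [0, 0, 0, 0, 0, 0]
R5 ← R5 + (2)·R1: [0, 0, 0, 0, 0, 0]
R6 ← R6 + (2)·R1: [0, 0, 0, 0, 0, 0]
The echelon form has 1 nonzero rows, and every pivot lies in the first 5 columns, so rank(B) = rank([B|b]) = 1.
The system is consistent.

yes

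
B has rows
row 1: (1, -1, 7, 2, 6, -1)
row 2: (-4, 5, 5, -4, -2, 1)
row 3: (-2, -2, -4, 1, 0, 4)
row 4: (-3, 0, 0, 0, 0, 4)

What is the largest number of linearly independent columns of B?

Row reduce to echelon form.
R2 ← R2 + (4)·R1: [0, 1, 33, 4, 22, -3]
R3 ← R3 + (2)·R1: [0, -4, 10, 5, 12, 2]
R4 ← R4 + (3)·R1: [0, -3, 21, 6, 18, 1]
R3 ← R3 + (4)·R2: [0, 0, 142, 21, 100, -10]
R4 ← R4 + (3)·R2: [0, 0, 120, 18, 84, -8]
R4 ← R4 − (60/71)·R3: [0, 0, 0, 18/71, -36/71, 32/71]
Echelon form has 4 nonzero rows, so rank(B) = 4.
The rank gives the maximum number of linearly independent columns: 4.

4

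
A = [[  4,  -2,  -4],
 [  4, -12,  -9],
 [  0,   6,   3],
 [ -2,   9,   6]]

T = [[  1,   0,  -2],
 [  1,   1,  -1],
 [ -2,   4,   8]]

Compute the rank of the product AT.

First compute AT:
[[ 10, -18, -38],
 [ 10, -48, -68],
 [  0,  18,  18],
 [ -5,  33,  43]]
Now row reduce the product.
R2 ← R2 − R1: [0, -30, -30]
R4 ← R4 + (1/2)·R1: [0, 24, 24]
R3 ← R3 + (3/5)·R2: [0, 0, 0]
R4 ← R4 + (4/5)·R2: [0, 0, 0]
2 nonzero rows, so rank(AT) = 2.

2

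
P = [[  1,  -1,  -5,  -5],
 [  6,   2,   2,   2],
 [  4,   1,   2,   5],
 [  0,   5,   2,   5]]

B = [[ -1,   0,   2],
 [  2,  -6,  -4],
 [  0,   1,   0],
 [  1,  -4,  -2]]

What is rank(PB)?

2

First compute PB:
[[ -8,  21,  16],
 [  0, -18,   0],
 [  3, -24,  -6],
 [ 15, -48, -30]]
Now row reduce the product.
R3 ← R3 + (3/8)·R1: [0, -129/8, 0]
R4 ← R4 + (15/8)·R1: [0, -69/8, 0]
R3 ← R3 − (43/48)·R2: [0, 0, 0]
R4 ← R4 − (23/48)·R2: [0, 0, 0]
2 nonzero rows, so rank(PB) = 2.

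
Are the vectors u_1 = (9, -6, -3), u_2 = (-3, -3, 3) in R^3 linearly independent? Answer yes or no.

yes

Form the matrix with these vectors as rows and row reduce.
R2 ← R2 + (1/3)·R1: [0, -5, 2]
2 nonzero rows, so the 2 vectors span a space of dimension 2.
Since 2 = 2, the vectors are linearly independent.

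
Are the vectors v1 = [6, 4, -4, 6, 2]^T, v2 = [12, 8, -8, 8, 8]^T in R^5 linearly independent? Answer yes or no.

yes

Form the matrix with these vectors as rows and row reduce.
R2 ← R2 − (2)·R1: [0, 0, 0, -4, 4]
2 nonzero rows, so the 2 vectors span a space of dimension 2.
Since 2 = 2, the vectors are linearly independent.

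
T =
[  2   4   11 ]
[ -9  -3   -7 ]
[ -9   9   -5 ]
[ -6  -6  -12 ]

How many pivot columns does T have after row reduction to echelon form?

Row reduce to echelon form.
R2 ← R2 + (9/2)·R1: [0, 15, 85/2]
R3 ← R3 + (9/2)·R1: [0, 27, 89/2]
R4 ← R4 + (3)·R1: [0, 6, 21]
R3 ← R3 − (9/5)·R2: [0, 0, -32]
R4 ← R4 − (2/5)·R2: [0, 0, 4]
R4 ← R4 + (1/8)·R3: [0, 0, 0]
Echelon form has 3 nonzero rows, so rank(T) = 3.
Each nonzero row contributes one pivot column: 3 pivot columns.

3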